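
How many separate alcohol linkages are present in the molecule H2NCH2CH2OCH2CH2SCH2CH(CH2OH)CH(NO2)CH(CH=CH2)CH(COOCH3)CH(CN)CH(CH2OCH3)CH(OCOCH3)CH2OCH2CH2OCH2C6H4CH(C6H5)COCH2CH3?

1

Working along the chain:
  H2NCH2: –NH2 on an sp³ carbon with no adjacent C=O → amine.
  CH2OCH2: C–O–C with sp³ carbons on both sides and no adjacent C=O → ether.
  CH2SCH2: C–S–C linkage → sulfide (thioether).
  CH(CH2OH): pendant –CH2OH on an sp³ backbone C → alcohol.
  CH(NO2): –NO2 on an sp³ carbon → nitro (the N=O is not a carbonyl).
  CH(CH=CH2): pendant –CH=CH2: C=C double bond → alkene.
  CH(COOCH3): pendant –COOCH3: carbonyl C bonded to C and –OCH3 → ester.
  CH(CN): pendant –C≡N: nitrile.
  CH(CH2OCH3): pendant –CH2OCH3: C–O–C linkage → ether.
  CH(OCOCH3): pendant –OC(=O)CH3: an acyloxy group → ester.
  CH2OCH2: C–O–C with sp³ carbons on both sides and no adjacent C=O → ether.
  CH2OCH2: C–O–C with sp³ carbons on both sides and no adjacent C=O → ether.
  C6H4: para-disubstituted benzene ring → arene.
  CH(C6H5): pendant –C6H5: benzene ring → arene.
  CO: –C(=O)– with carbon on both sides → ketone.
Alcohol appears at: CH(CH2OH) → 1.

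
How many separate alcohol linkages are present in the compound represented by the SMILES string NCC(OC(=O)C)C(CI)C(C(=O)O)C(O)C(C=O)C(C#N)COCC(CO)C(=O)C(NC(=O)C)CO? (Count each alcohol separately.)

3

Working along the chain:
  H2NCH2: –NH2 on an sp³ carbon with no adjacent C=O → amine.
  CH(OCOCH3): pendant –OC(=O)CH3: an acyloxy group → ester.
  CH(CH2I): pendant –CH2X: halogen on sp³ carbon → alkyl halide.
  CH(COOH): pendant –COOH: carbonyl C bonded to C and –OH → carboxylic acid.
  CH(OH): –OH on an sp³ carbon → alcohol (secondary).
  CH(CHO): pendant –CHO: carbonyl C bonded to C and H → aldehyde.
  CH(CN): pendant –C≡N: nitrile.
  CH2OCH2: C–O–C with sp³ carbons on both sides and no adjacent C=O → ether.
  CH(CH2OH): pendant –CH2OH on an sp³ backbone C → alcohol.
  CO: –C(=O)– with carbon on both sides → ketone.
  CH(NHCOCH3): pendant –NHC(=O)CH3: N bonded to a carbonyl → amide (not amine).
  CH2OH: –OH on an sp³ carbon → alcohol.
Alcohol appears at: CH(OH), CH(CH2OH), CH2OH → 3.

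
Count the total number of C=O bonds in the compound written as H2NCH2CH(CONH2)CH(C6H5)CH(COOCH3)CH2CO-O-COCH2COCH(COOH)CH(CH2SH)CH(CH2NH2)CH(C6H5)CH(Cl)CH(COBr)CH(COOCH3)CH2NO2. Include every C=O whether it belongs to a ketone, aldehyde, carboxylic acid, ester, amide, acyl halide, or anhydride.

8

CH(CONH2): amide, 1 C=O (running total 1).
CH(COOCH3): ester, 1 C=O (running total 2).
CH2CO-O-COCH2: anhydride, 2 C=O (running total 4).
CO: ketone, 1 C=O (running total 5).
CH(COOH): carboxylic acid, 1 C=O (running total 6).
CH(COBr): acyl halide, 1 C=O (running total 7).
CH(COOCH3): ester, 1 C=O (running total 8).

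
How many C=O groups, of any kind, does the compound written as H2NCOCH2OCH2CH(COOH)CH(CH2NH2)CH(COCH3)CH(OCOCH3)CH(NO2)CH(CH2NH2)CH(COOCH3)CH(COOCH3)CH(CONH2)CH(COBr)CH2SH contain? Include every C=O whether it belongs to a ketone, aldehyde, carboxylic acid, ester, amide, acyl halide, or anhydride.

H2NCO: amide, 1 C=O (running total 1).
CH(COOH): carboxylic acid, 1 C=O (running total 2).
CH(COCH3): ketone, 1 C=O (running total 3).
CH(OCOCH3): ester, 1 C=O (running total 4).
CH(COOCH3): ester, 1 C=O (running total 5).
CH(COOCH3): ester, 1 C=O (running total 6).
CH(CONH2): amide, 1 C=O (running total 7).
CH(COBr): acyl halide, 1 C=O (running total 8).

8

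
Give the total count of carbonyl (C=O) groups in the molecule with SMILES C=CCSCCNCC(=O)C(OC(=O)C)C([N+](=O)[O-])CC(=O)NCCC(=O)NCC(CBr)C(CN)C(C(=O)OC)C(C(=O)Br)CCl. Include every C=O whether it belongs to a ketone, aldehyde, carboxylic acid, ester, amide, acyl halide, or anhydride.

CO: ketone, 1 C=O (running total 1).
CH(OCOCH3): ester, 1 C=O (running total 2).
CH2CONHCH2: amide, 1 C=O (running total 3).
CH2CONHCH2: amide, 1 C=O (running total 4).
CH(COOCH3): ester, 1 C=O (running total 5).
CH(COBr): acyl halide, 1 C=O (running total 6).

6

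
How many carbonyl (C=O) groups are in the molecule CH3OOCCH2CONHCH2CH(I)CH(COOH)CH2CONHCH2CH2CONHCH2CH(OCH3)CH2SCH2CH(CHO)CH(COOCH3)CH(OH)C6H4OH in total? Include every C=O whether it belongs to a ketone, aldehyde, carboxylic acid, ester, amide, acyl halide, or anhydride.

CH3OOC: ester, 1 C=O (running total 1).
CH2CONHCH2: amide, 1 C=O (running total 2).
CH(COOH): carboxylic acid, 1 C=O (running total 3).
CH2CONHCH2: amide, 1 C=O (running total 4).
CH2CONHCH2: amide, 1 C=O (running total 5).
CH(CHO): aldehyde, 1 C=O (running total 6).
CH(COOCH3): ester, 1 C=O (running total 7).

7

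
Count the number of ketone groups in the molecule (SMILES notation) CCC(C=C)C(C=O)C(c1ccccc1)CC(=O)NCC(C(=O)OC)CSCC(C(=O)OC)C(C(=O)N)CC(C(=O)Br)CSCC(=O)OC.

0

Reading the structure from left to right:
  CH(CH=CH2): pendant –CH=CH2: C=C double bond → alkene.
  CH(CHO): pendant –CHO: carbonyl C bonded to C and H → aldehyde.
  CH(C6H5): pendant –C6H5: benzene ring → arene.
  CH2CONHCH2: –C(=O)–N– linkage → amide (the N is not an amine).
  CH(COOCH3): pendant –COOCH3: carbonyl C bonded to C and –OCH3 → ester.
  CH2SCH2: C–S–C linkage → sulfide (thioether).
  CH(COOCH3): pendant –COOCH3: carbonyl C bonded to C and –OCH3 → ester.
  CH(CONH2): pendant –CONH2: carbonyl C bonded to C and N → amide.
  CH(COBr): pendant –C(=O)X: carbonyl C bonded to C and halogen → acyl halide.
  CH2SCH2: C–S–C linkage → sulfide (thioether).
  COOCH3: –C(=O)OCH3: carbonyl C bonded to C and to –OCH3 → ester (not ketone + ether).
No segment is a ketone: CH(CHO) is aldehyde, not ketone; CH2CONHCH2 is amide, not ketone; CH(COOCH3) is ester, not ketone. → 0.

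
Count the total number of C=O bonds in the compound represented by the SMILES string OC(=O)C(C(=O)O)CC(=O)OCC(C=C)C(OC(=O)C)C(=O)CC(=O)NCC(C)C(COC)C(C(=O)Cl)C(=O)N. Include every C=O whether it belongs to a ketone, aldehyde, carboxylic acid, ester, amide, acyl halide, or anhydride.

8

HOOC: carboxylic acid, 1 C=O (running total 1).
CH(COOH): carboxylic acid, 1 C=O (running total 2).
CH2COOCH2: ester, 1 C=O (running total 3).
CH(OCOCH3): ester, 1 C=O (running total 4).
CO: ketone, 1 C=O (running total 5).
CH2CONHCH2: amide, 1 C=O (running total 6).
CH(COCl): acyl halide, 1 C=O (running total 7).
CONH2: amide, 1 C=O (running total 8).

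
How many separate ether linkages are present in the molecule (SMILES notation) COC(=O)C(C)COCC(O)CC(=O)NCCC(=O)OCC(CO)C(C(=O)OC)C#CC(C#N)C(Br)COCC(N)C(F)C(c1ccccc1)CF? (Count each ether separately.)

2

Taking each segment in turn:
  CH3OOC: CH3O–C(=O)–: carbonyl C bonded to C and to –OCH3 → ester (not ketone + ether).
  CH2OCH2: C–O–C with sp³ carbons on both sides and no adjacent C=O → ether.
  CH(OH): –OH on an sp³ carbon → alcohol (secondary).
  CH2CONHCH2: –C(=O)–N– linkage → amide (the N is not an amine).
  CH2COOCH2: –C(=O)–O–C with C on the carbonyl side → ester.
  CH(CH2OH): pendant –CH2OH on an sp³ backbone C → alcohol.
  CH(COOCH3): pendant –COOCH3: carbonyl C bonded to C and –OCH3 → ester.
  C≡C: C≡C triple bond → alkyne.
  CH(CN): pendant –C≡N: nitrile.
  CH(Br): halogen on an sp³ carbon → alkyl halide.
  CH2OCH2: C–O–C with sp³ carbons on both sides and no adjacent C=O → ether.
  CH(NH2): –NH2 on an sp³ carbon with no adjacent C=O → amine.
  CH(F): halogen on an sp³ carbon → alkyl halide.
  CH(C6H5): pendant –C6H5: benzene ring → arene.
  CH2F: halogen on an sp³ carbon → alkyl halide.
Ether appears at: CH2OCH2, CH2OCH2 → 2.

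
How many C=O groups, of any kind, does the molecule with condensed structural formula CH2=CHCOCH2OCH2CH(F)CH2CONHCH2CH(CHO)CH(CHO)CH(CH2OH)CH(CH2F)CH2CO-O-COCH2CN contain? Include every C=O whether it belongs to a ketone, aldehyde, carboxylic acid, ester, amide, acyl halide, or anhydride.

CO: ketone, 1 C=O (running total 1).
CH2CONHCH2: amide, 1 C=O (running total 2).
CH(CHO): aldehyde, 1 C=O (running total 3).
CH(CHO): aldehyde, 1 C=O (running total 4).
CH2CO-O-COCH2: anhydride, 2 C=O (running total 6).

6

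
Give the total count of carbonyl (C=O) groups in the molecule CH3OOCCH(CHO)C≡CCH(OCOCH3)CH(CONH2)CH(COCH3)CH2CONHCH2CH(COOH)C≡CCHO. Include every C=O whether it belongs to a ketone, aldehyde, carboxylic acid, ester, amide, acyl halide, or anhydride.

CH3OOC: ester, 1 C=O (running total 1).
CH(CHO): aldehyde, 1 C=O (running total 2).
CH(OCOCH3): ester, 1 C=O (running total 3).
CH(CONH2): amide, 1 C=O (running total 4).
CH(COCH3): ketone, 1 C=O (running total 5).
CH2CONHCH2: amide, 1 C=O (running total 6).
CH(COOH): carboxylic acid, 1 C=O (running total 7).
CHO: aldehyde, 1 C=O (running total 8).

8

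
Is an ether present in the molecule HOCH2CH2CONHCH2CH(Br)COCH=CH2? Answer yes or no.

Working along the chain:
  HOCH2: HO– on an sp³ carbon → alcohol.
  CH2CONHCH2: –C(=O)–N– linkage → amide (the N is not an amine).
  CH(Br): halogen on an sp³ carbon → alkyl halide.
  CO: –C(=O)– with carbon on both sides → ketone.
  CH=CH2: C=C double bond → alkene.
The groups actually present are: alcohol, alkene, alkyl halide, amide, ketone.

no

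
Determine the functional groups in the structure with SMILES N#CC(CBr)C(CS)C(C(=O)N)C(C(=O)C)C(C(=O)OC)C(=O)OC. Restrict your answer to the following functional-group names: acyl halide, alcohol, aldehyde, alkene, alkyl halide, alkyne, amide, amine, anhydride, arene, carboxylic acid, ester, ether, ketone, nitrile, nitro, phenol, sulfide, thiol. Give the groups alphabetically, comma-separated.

alkyl halide, amide, ester, ketone, nitrile, thiol

Working along the chain:
  N≡C: N≡C–: carbon triple-bonded to nitrogen → nitrile.
  CH(CH2Br): pendant –CH2X: halogen on sp³ carbon → alkyl halide.
  CH(CH2SH): pendant –CH2SH → thiol.
  CH(CONH2): pendant –CONH2: carbonyl C bonded to C and N → amide.
  CH(COCH3): pendant –COCH3: carbonyl C bonded to two carbons → ketone.
  CH(COOCH3): pendant –COOCH3: carbonyl C bonded to C and –OCH3 → ester.
  COOCH3: –C(=O)OCH3: carbonyl C bonded to C and to –OCH3 → ester (not ketone + ether).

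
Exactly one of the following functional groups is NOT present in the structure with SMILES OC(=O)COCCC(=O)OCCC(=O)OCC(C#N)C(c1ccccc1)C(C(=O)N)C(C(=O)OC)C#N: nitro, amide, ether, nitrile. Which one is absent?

nitrile: present (CH(CN) — pendant –C≡N: nitrile).
amide: present (CH(CONH2) — pendant –CONH2: carbonyl C bonded to C and N → amide).
ether: present (CH2OCH2 — C–O–C with sp³ carbons on both sides and no adjacent C=O → ether).
nitro: no segment matches this pattern.

nitro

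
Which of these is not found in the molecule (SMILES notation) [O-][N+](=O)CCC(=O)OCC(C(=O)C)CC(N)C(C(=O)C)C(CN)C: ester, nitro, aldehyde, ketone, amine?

aldehyde

nitro: present (O2NCH2 — –NO2 on carbon → nitro group).
ketone: present (CH(COCH3) — pendant –COCH3: carbonyl C bonded to two carbons → ketone).
ester: present (CH2COOCH2 — –C(=O)–O–C with C on the carbonyl side → ester).
amine: present (CH(NH2) — –NH2 on an sp³ carbon with no adjacent C=O → amine).
aldehyde: absent. In CH(COCH3), the carbonyl carbon is bonded to two carbons, so it is a ketone, not an aldehyde.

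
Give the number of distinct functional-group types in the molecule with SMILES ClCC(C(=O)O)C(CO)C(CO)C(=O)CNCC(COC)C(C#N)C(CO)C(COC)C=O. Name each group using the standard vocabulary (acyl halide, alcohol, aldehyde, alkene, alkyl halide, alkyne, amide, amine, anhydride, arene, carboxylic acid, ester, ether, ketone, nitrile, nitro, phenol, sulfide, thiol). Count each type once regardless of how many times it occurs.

8

Taking each segment in turn:
  ClCH2: halogen on an sp³ carbon → alkyl halide.
  CH(COOH): pendant –COOH: carbonyl C bonded to C and –OH → carboxylic acid.
  CH(CH2OH): pendant –CH2OH on an sp³ backbone C → alcohol.
  CH(CH2OH): pendant –CH2OH on an sp³ backbone C → alcohol.
  CO: –C(=O)– with carbon on both sides → ketone.
  CH2NHCH2: C–N–C with sp³ carbons and no adjacent C=O → amine (secondary).
  CH(CH2OCH3): pendant –CH2OCH3: C–O–C linkage → ether.
  CH(CN): pendant –C≡N: nitrile.
  CH(CH2OH): pendant –CH2OH on an sp³ backbone C → alcohol.
  CH(CH2OCH3): pendant –CH2OCH3: C–O–C linkage → ether.
  CHO: terminal –CHO: carbonyl C bonded to H and C → aldehyde.
Distinct types present: alcohol, aldehyde, alkyl halide, amine, carboxylic acid, ether, ketone, nitrile.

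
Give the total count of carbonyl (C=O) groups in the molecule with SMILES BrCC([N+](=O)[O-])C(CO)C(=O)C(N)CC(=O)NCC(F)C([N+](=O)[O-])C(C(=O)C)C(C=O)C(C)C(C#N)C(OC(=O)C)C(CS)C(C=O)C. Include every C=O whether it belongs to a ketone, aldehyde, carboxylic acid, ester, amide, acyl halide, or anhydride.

6

CO: ketone, 1 C=O (running total 1).
CH2CONHCH2: amide, 1 C=O (running total 2).
CH(COCH3): ketone, 1 C=O (running total 3).
CH(CHO): aldehyde, 1 C=O (running total 4).
CH(OCOCH3): ester, 1 C=O (running total 5).
CH(CHO): aldehyde, 1 C=O (running total 6).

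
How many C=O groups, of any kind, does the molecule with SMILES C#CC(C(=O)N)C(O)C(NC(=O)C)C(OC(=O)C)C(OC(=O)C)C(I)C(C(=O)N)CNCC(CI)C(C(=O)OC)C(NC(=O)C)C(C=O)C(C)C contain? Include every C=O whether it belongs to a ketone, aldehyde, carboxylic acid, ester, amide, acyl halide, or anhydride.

8

CH(CONH2): amide, 1 C=O (running total 1).
CH(NHCOCH3): amide, 1 C=O (running total 2).
CH(OCOCH3): ester, 1 C=O (running total 3).
CH(OCOCH3): ester, 1 C=O (running total 4).
CH(CONH2): amide, 1 C=O (running total 5).
CH(COOCH3): ester, 1 C=O (running total 6).
CH(NHCOCH3): amide, 1 C=O (running total 7).
CH(CHO): aldehyde, 1 C=O (running total 8).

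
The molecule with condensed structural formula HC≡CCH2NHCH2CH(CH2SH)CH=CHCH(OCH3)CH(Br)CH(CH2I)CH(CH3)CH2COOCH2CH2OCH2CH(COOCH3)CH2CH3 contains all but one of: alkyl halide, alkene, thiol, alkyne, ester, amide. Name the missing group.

alkyl halide: present (CH(Br) — halogen on an sp³ carbon → alkyl halide).
ester: present (CH2COOCH2 — –C(=O)–O–C with C on the carbonyl side → ester).
thiol: present (CH(CH2SH) — pendant –CH2SH → thiol).
alkene: present (CH=CH — C=C double bond → alkene).
alkyne: present (HC≡C — C≡C triple bond → alkyne).
amide: no segment matches this pattern.

amide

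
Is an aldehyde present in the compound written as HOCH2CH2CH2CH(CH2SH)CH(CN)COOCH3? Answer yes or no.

no

HO– on an sp³ carbon → alcohol.
pendant –CH2SH → thiol.
pendant –C≡N: nitrile.
–C(=O)OCH3: carbonyl C bonded to C and to –OCH3 → ester (not ketone + ether).
The groups actually present are: alcohol, ester, nitrile, thiol.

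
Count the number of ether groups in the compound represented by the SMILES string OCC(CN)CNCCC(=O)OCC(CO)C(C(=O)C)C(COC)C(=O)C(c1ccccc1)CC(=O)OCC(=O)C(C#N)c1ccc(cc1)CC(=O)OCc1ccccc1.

1

Reading the structure from left to right:
  HOCH2: HO– on an sp³ carbon → alcohol.
  CH(CH2NH2): pendant –CH2NH2: N on sp³ C, no adjacent C=O → amine.
  CH2NHCH2: C–N–C with sp³ carbons and no adjacent C=O → amine (secondary).
  CH2COOCH2: –C(=O)–O–C with C on the carbonyl side → ester.
  CH(CH2OH): pendant –CH2OH on an sp³ backbone C → alcohol.
  CH(COCH3): pendant –COCH3: carbonyl C bonded to two carbons → ketone.
  CH(CH2OCH3): pendant –CH2OCH3: C–O–C linkage → ether.
  CO: –C(=O)– with carbon on both sides → ketone.
  CH(C6H5): pendant –C6H5: benzene ring → arene.
  CH2COOCH2: –C(=O)–O–C with C on the carbonyl side → ester.
  CO: –C(=O)– with carbon on both sides → ketone.
  CH(CN): pendant –C≡N: nitrile.
  C6H4: para-disubstituted benzene ring → arene.
  CH2COOCH2: –C(=O)–O–C with C on the carbonyl side → ester.
  C6H5: –C6H5 phenyl ring → arene.
Ether appears at: CH(CH2OCH3) → 1.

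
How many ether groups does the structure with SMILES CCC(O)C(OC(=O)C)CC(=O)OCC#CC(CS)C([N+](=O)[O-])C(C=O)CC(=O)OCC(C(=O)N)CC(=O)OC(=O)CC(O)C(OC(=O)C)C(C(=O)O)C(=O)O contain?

0

–OH on an sp³ carbon → alcohol (secondary).
pendant –OC(=O)CH3: an acyloxy group → ester.
–C(=O)–O–C with C on the carbonyl side → ester.
C≡C triple bond → alkyne.
pendant –CH2SH → thiol.
–NO2 on an sp³ carbon → nitro (the N=O is not a carbonyl).
pendant –CHO: carbonyl C bonded to C and H → aldehyde.
–C(=O)–O–C with C on the carbonyl side → ester.
pendant –CONH2: carbonyl C bonded to C and N → amide.
two acyl groups sharing one oxygen, –C(=O)–O–C(=O)– → anhydride.
–OH on an sp³ carbon → alcohol (secondary).
pendant –OC(=O)CH3: an acyloxy group → ester.
pendant –COOH: carbonyl C bonded to C and –OH → carboxylic acid.
–COOH: carbonyl C bonded to –OH and C → carboxylic acid (the –OH is not a separate alcohol).
No segment is a ether: CH(OH) is alcohol, not ether; CH(OCOCH3) is ester, not ether; CH2COOCH2 is ester, not ether. → 0.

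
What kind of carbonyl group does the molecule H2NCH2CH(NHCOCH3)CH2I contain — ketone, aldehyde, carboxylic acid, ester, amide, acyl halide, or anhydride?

The carbonyl is in the CH(NHCOCH3) segment: pendant –NHC(=O)CH3: N bonded to a carbonyl → amide (not amine).

amide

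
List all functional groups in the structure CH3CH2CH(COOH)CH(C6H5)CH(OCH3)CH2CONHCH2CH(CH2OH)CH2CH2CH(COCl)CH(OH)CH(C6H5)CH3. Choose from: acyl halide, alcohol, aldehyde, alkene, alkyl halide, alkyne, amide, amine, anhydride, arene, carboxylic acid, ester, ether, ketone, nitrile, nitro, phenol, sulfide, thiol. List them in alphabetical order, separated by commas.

acyl halide, alcohol, amide, arene, carboxylic acid, ether

pendant –COOH: carbonyl C bonded to C and –OH → carboxylic acid.
pendant –C6H5: benzene ring → arene.
pendant –OCH3: C–O–C with sp³ C, no adjacent C=O → ether.
–C(=O)–N– linkage → amide (the N is not an amine).
pendant –CH2OH on an sp³ backbone C → alcohol.
pendant –C(=O)X: carbonyl C bonded to C and halogen → acyl halide.
–OH on an sp³ carbon → alcohol (secondary).
pendant –C6H5: benzene ring → arene.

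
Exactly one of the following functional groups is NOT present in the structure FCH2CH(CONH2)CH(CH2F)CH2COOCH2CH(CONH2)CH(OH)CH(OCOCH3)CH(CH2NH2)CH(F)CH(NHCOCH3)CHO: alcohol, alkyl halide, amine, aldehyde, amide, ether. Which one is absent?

ether

amine: present (CH(CH2NH2) — pendant –CH2NH2: N on sp³ C, no adjacent C=O → amine).
aldehyde: present (CHO — terminal –CHO: carbonyl C bonded to H and C → aldehyde).
alcohol: present (CH(OH) — –OH on an sp³ carbon → alcohol (secondary)).
amide: present (CH(CONH2) — pendant –CONH2: carbonyl C bonded to C and N → amide).
alkyl halide: present (FCH2 — halogen on an sp³ carbon → alkyl halide).
ether: absent. In each of CH2COOCH2 and CH(OCOCH3), the C–O–C oxygen is adjacent to a C=O, so it belongs to an ester, not an ether.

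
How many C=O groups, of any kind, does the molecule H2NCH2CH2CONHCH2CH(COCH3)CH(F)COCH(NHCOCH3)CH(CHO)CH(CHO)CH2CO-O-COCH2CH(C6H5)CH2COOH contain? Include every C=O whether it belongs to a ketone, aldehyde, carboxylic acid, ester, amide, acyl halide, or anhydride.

9

CH2CONHCH2: amide, 1 C=O (running total 1).
CH(COCH3): ketone, 1 C=O (running total 2).
CO: ketone, 1 C=O (running total 3).
CH(NHCOCH3): amide, 1 C=O (running total 4).
CH(CHO): aldehyde, 1 C=O (running total 5).
CH(CHO): aldehyde, 1 C=O (running total 6).
CH2CO-O-COCH2: anhydride, 2 C=O (running total 8).
COOH: carboxylic acid, 1 C=O (running total 9).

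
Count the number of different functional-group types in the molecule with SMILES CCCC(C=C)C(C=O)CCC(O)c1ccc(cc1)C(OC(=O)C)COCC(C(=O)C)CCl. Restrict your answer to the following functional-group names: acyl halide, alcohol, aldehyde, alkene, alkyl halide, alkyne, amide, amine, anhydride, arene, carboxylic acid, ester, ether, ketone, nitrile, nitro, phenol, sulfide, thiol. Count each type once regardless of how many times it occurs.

8

Working along the chain:
  CH(CH=CH2): pendant –CH=CH2: C=C double bond → alkene.
  CH(CHO): pendant –CHO: carbonyl C bonded to C and H → aldehyde.
  CH(OH): –OH on an sp³ carbon → alcohol (secondary).
  C6H4: para-disubstituted benzene ring → arene.
  CH(OCOCH3): pendant –OC(=O)CH3: an acyloxy group → ester.
  CH2OCH2: C–O–C with sp³ carbons on both sides and no adjacent C=O → ether.
  CH(COCH3): pendant –COCH3: carbonyl C bonded to two carbons → ketone.
  CH2Cl: halogen on an sp³ carbon → alkyl halide.
Distinct types present: alcohol, aldehyde, alkene, alkyl halide, arene, ester, ether, ketone.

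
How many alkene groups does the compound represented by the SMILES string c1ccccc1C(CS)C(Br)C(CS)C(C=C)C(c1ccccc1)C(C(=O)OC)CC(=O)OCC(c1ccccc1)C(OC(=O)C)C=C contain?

2

C6H5– phenyl ring → arene.
pendant –CH2SH → thiol.
halogen on an sp³ carbon → alkyl halide.
pendant –CH2SH → thiol.
pendant –CH=CH2: C=C double bond → alkene.
pendant –C6H5: benzene ring → arene.
pendant –COOCH3: carbonyl C bonded to C and –OCH3 → ester.
–C(=O)–O–C with C on the carbonyl side → ester.
pendant –C6H5: benzene ring → arene.
pendant –OC(=O)CH3: an acyloxy group → ester.
C=C double bond → alkene.
Alkene appears at: CH(CH=CH2), CH=CH2 → 2.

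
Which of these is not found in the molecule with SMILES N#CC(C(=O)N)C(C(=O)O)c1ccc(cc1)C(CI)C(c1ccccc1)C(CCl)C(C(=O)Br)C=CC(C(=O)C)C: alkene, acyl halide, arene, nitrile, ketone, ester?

ester

alkene: present (CH=CH — C=C double bond → alkene).
arene: present (C6H4 — para-disubstituted benzene ring → arene).
nitrile: present (N≡C — N≡C–: carbon triple-bonded to nitrogen → nitrile).
acyl halide: present (CH(COBr) — pendant –C(=O)X: carbonyl C bonded to C and halogen → acyl halide).
ketone: present (CH(COCH3) — pendant –COCH3: carbonyl C bonded to two carbons → ketone).
ester: no segment matches this pattern.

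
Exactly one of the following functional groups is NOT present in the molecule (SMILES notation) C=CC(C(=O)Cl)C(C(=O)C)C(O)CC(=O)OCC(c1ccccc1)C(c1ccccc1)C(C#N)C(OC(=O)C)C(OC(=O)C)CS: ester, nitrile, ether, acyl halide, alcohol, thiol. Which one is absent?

ether

nitrile: present (CH(CN) — pendant –C≡N: nitrile).
ester: present (CH2COOCH2 — –C(=O)–O–C with C on the carbonyl side → ester).
acyl halide: present (CH(COCl) — pendant –C(=O)X: carbonyl C bonded to C and halogen → acyl halide).
alcohol: present (CH(OH) — –OH on an sp³ carbon → alcohol (secondary)).
thiol: present (CH2SH — –SH on an sp³ carbon → thiol).
ether: absent. In each of CH2COOCH2 and CH(OCOCH3), the C–O–C oxygen is adjacent to a C=O, so it belongs to an ester, not an ether.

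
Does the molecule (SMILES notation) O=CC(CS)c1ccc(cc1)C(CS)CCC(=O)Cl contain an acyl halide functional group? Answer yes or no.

Working along the chain:
  OHC: terminal –CHO: carbonyl C bonded to H and C → aldehyde.
  CH(CH2SH): pendant –CH2SH → thiol.
  C6H4: para-disubstituted benzene ring → arene.
  CH(CH2SH): pendant –CH2SH → thiol.
  COCl: –C(=O)Cl: carbonyl C bonded to C and to a halogen → acyl halide (not alkyl halide).
The COCl segment supplies the acyl halide: –C(=O)Cl: carbonyl C bonded to C and to a halogen → acyl halide (not alkyl halide).

yes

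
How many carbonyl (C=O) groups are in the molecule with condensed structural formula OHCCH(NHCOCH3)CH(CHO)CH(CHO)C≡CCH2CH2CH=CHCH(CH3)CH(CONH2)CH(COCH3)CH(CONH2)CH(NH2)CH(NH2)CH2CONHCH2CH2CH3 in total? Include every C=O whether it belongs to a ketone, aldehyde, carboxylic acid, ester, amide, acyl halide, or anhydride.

OHC: aldehyde, 1 C=O (running total 1).
CH(NHCOCH3): amide, 1 C=O (running total 2).
CH(CHO): aldehyde, 1 C=O (running total 3).
CH(CHO): aldehyde, 1 C=O (running total 4).
CH(CONH2): amide, 1 C=O (running total 5).
CH(COCH3): ketone, 1 C=O (running total 6).
CH(CONH2): amide, 1 C=O (running total 7).
CH2CONHCH2: amide, 1 C=O (running total 8).

8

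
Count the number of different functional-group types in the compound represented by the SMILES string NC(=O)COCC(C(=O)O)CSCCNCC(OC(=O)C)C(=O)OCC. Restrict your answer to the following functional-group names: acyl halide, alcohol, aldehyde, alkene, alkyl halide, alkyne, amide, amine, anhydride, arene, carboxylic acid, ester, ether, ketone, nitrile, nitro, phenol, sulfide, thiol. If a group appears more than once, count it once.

6

Working along the chain:
  H2NCO: –C(=O)NH2: carbonyl C bonded to C and to N → amide (the N is not a separate amine).
  CH2OCH2: C–O–C with sp³ carbons on both sides and no adjacent C=O → ether.
  CH(COOH): pendant –COOH: carbonyl C bonded to C and –OH → carboxylic acid.
  CH2SCH2: C–S–C linkage → sulfide (thioether).
  CH2NHCH2: C–N–C with sp³ carbons and no adjacent C=O → amine (secondary).
  CH(OCOCH3): pendant –OC(=O)CH3: an acyloxy group → ester.
  COOCH2CH3: –C(=O)OCH2CH3: carbonyl C bonded to C and to –OEt → ester.
Distinct types present: amide, amine, carboxylic acid, ester, ether, sulfide.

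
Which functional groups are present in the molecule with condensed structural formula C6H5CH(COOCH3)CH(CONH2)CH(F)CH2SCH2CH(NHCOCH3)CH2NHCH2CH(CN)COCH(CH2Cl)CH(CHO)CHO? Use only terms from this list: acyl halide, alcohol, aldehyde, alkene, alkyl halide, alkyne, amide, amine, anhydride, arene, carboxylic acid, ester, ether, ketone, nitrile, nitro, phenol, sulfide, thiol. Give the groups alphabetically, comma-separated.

aldehyde, alkyl halide, amide, amine, arene, ester, ketone, nitrile, sulfide

Taking each segment in turn:
  C6H5: C6H5– phenyl ring → arene.
  CH(COOCH3): pendant –COOCH3: carbonyl C bonded to C and –OCH3 → ester.
  CH(CONH2): pendant –CONH2: carbonyl C bonded to C and N → amide.
  CH(F): halogen on an sp³ carbon → alkyl halide.
  CH2SCH2: C–S–C linkage → sulfide (thioether).
  CH(NHCOCH3): pendant –NHC(=O)CH3: N bonded to a carbonyl → amide (not amine).
  CH2NHCH2: C–N–C with sp³ carbons and no adjacent C=O → amine (secondary).
  CH(CN): pendant –C≡N: nitrile.
  CO: –C(=O)– with carbon on both sides → ketone.
  CH(CH2Cl): pendant –CH2X: halogen on sp³ carbon → alkyl halide.
  CH(CHO): pendant –CHO: carbonyl C bonded to C and H → aldehyde.
  CHO: terminal –CHO: carbonyl C bonded to H and C → aldehyde.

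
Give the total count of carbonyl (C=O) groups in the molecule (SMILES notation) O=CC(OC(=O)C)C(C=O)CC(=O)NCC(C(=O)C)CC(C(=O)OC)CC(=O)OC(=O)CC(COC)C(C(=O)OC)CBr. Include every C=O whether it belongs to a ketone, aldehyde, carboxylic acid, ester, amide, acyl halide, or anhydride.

OHC: aldehyde, 1 C=O (running total 1).
CH(OCOCH3): ester, 1 C=O (running total 2).
CH(CHO): aldehyde, 1 C=O (running total 3).
CH2CONHCH2: amide, 1 C=O (running total 4).
CH(COCH3): ketone, 1 C=O (running total 5).
CH(COOCH3): ester, 1 C=O (running total 6).
CH2CO-O-COCH2: anhydride, 2 C=O (running total 8).
CH(COOCH3): ester, 1 C=O (running total 9).

9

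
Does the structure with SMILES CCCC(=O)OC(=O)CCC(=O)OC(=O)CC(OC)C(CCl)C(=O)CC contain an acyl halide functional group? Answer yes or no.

no

Reading the structure from left to right:
  CH2CO-O-COCH2: two acyl groups sharing one oxygen, –C(=O)–O–C(=O)– → anhydride.
  CH2CO-O-COCH2: two acyl groups sharing one oxygen, –C(=O)–O–C(=O)– → anhydride.
  CH(OCH3): pendant –OCH3: C–O–C with sp³ C, no adjacent C=O → ether.
  CH(CH2Cl): pendant –CH2X: halogen on sp³ carbon → alkyl halide.
  CO: –C(=O)– with carbon on both sides → ketone.
The groups actually present are: alkyl halide, anhydride, ether, ketone.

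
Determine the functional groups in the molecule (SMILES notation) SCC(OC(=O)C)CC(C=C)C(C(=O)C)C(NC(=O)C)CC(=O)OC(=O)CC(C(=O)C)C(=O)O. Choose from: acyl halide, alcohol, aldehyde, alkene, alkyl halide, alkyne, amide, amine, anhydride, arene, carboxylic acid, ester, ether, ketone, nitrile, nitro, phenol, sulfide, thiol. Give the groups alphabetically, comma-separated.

alkene, amide, anhydride, carboxylic acid, ester, ketone, thiol

Reading the structure from left to right:
  HSCH2: –SH on an sp³ carbon → thiol.
  CH(OCOCH3): pendant –OC(=O)CH3: an acyloxy group → ester.
  CH(CH=CH2): pendant –CH=CH2: C=C double bond → alkene.
  CH(COCH3): pendant –COCH3: carbonyl C bonded to two carbons → ketone.
  CH(NHCOCH3): pendant –NHC(=O)CH3: N bonded to a carbonyl → amide (not amine).
  CH2CO-O-COCH2: two acyl groups sharing one oxygen, –C(=O)–O–C(=O)– → anhydride.
  CH(COCH3): pendant –COCH3: carbonyl C bonded to two carbons → ketone.
  COOH: –COOH: carbonyl C bonded to –OH and C → carboxylic acid (the –OH is not a separate alcohol).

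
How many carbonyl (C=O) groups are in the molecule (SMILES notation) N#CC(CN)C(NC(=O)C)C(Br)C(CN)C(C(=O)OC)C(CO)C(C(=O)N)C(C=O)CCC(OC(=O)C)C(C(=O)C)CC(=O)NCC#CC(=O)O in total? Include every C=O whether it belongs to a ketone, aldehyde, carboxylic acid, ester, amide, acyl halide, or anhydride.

8

CH(NHCOCH3): amide, 1 C=O (running total 1).
CH(COOCH3): ester, 1 C=O (running total 2).
CH(CONH2): amide, 1 C=O (running total 3).
CH(CHO): aldehyde, 1 C=O (running total 4).
CH(OCOCH3): ester, 1 C=O (running total 5).
CH(COCH3): ketone, 1 C=O (running total 6).
CH2CONHCH2: amide, 1 C=O (running total 7).
COOH: carboxylic acid, 1 C=O (running total 8).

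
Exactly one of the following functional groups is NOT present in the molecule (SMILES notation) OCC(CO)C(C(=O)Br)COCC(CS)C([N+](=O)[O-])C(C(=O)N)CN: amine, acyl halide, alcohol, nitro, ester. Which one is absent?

ester

amine: present (CH2NH2 — –NH2 on an sp³ carbon with no adjacent C=O → amine).
nitro: present (CH(NO2) — –NO2 on an sp³ carbon → nitro (the N=O is not a carbonyl)).
acyl halide: present (CH(COBr) — pendant –C(=O)X: carbonyl C bonded to C and halogen → acyl halide).
alcohol: present (HOCH2 — HO– on an sp³ carbon → alcohol).
ester: no segment matches this pattern.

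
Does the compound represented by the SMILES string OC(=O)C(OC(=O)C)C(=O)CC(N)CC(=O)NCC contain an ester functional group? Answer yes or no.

yes

Working along the chain:
  HOOC: –COOH: carbonyl C bonded to –OH and C → carboxylic acid (the –OH is not a separate alcohol).
  CH(OCOCH3): pendant –OC(=O)CH3: an acyloxy group → ester.
  CO: –C(=O)– with carbon on both sides → ketone.
  CH(NH2): –NH2 on an sp³ carbon with no adjacent C=O → amine.
  CH2CONHCH2: –C(=O)–N– linkage → amide (the N is not an amine).
The CH(OCOCH3) segment supplies the ester: pendant –OC(=O)CH3: an acyloxy group → ester.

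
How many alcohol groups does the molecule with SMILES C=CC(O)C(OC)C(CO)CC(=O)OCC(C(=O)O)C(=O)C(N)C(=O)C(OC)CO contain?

Reading the structure from left to right:
  CH2=CH: C=C double bond → alkene.
  CH(OH): –OH on an sp³ carbon → alcohol (secondary).
  CH(OCH3): pendant –OCH3: C–O–C with sp³ C, no adjacent C=O → ether.
  CH(CH2OH): pendant –CH2OH on an sp³ backbone C → alcohol.
  CH2COOCH2: –C(=O)–O–C with C on the carbonyl side → ester.
  CH(COOH): pendant –COOH: carbonyl C bonded to C and –OH → carboxylic acid.
  CO: –C(=O)– with carbon on both sides → ketone.
  CH(NH2): –NH2 on an sp³ carbon with no adjacent C=O → amine.
  CO: –C(=O)– with carbon on both sides → ketone.
  CH(OCH3): pendant –OCH3: C–O–C with sp³ C, no adjacent C=O → ether.
  CH2OH: –OH on an sp³ carbon → alcohol.
Alcohol appears at: CH(OH), CH(CH2OH), CH2OH → 3.

3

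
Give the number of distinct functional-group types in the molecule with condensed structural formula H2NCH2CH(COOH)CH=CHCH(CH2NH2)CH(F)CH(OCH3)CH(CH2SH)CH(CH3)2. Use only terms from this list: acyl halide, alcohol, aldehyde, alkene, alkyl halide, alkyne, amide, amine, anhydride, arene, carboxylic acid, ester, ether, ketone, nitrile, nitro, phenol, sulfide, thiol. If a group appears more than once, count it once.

6

–NH2 on an sp³ carbon with no adjacent C=O → amine.
pendant –COOH: carbonyl C bonded to C and –OH → carboxylic acid.
C=C double bond → alkene.
pendant –CH2NH2: N on sp³ C, no adjacent C=O → amine.
halogen on an sp³ carbon → alkyl halide.
pendant –OCH3: C–O–C with sp³ C, no adjacent C=O → ether.
pendant –CH2SH → thiol.
Distinct types present: alkene, alkyl halide, amine, carboxylic acid, ether, thiol.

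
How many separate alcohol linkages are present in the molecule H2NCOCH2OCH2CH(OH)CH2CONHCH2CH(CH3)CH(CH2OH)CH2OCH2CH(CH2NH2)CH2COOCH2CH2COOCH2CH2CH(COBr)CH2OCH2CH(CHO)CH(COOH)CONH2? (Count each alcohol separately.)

Working along the chain:
  H2NCO: –C(=O)NH2: carbonyl C bonded to C and to N → amide (the N is not a separate amine).
  CH2OCH2: C–O–C with sp³ carbons on both sides and no adjacent C=O → ether.
  CH(OH): –OH on an sp³ carbon → alcohol (secondary).
  CH2CONHCH2: –C(=O)–N– linkage → amide (the N is not an amine).
  CH(CH2OH): pendant –CH2OH on an sp³ backbone C → alcohol.
  CH2OCH2: C–O–C with sp³ carbons on both sides and no adjacent C=O → ether.
  CH(CH2NH2): pendant –CH2NH2: N on sp³ C, no adjacent C=O → amine.
  CH2COOCH2: –C(=O)–O–C with C on the carbonyl side → ester.
  CH2COOCH2: –C(=O)–O–C with C on the carbonyl side → ester.
  CH(COBr): pendant –C(=O)X: carbonyl C bonded to C and halogen → acyl halide.
  CH2OCH2: C–O–C with sp³ carbons on both sides and no adjacent C=O → ether.
  CH(CHO): pendant –CHO: carbonyl C bonded to C and H → aldehyde.
  CH(COOH): pendant –COOH: carbonyl C bonded to C and –OH → carboxylic acid.
  CONH2: –C(=O)NH2: carbonyl C bonded to C and to N → amide (the N is not a separate amine).
Alcohol appears at: CH(OH), CH(CH2OH) → 2.

2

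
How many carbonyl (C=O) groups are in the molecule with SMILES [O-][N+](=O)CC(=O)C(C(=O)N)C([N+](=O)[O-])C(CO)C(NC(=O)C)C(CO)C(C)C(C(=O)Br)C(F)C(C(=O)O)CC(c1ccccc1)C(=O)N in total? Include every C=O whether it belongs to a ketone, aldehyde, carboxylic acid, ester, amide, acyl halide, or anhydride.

CO: ketone, 1 C=O (running total 1).
CH(CONH2): amide, 1 C=O (running total 2).
CH(NHCOCH3): amide, 1 C=O (running total 3).
CH(COBr): acyl halide, 1 C=O (running total 4).
CH(COOH): carboxylic acid, 1 C=O (running total 5).
CONH2: amide, 1 C=O (running total 6).

6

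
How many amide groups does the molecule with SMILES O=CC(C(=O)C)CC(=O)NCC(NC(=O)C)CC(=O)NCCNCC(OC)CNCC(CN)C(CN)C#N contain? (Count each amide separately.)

3

terminal –CHO: carbonyl C bonded to H and C → aldehyde.
pendant –COCH3: carbonyl C bonded to two carbons → ketone.
–C(=O)–N– linkage → amide (the N is not an amine).
pendant –NHC(=O)CH3: N bonded to a carbonyl → amide (not amine).
–C(=O)–N– linkage → amide (the N is not an amine).
C–N–C with sp³ carbons and no adjacent C=O → amine (secondary).
pendant –OCH3: C–O–C with sp³ C, no adjacent C=O → ether.
C–N–C with sp³ carbons and no adjacent C=O → amine (secondary).
pendant –CH2NH2: N on sp³ C, no adjacent C=O → amine.
pendant –CH2NH2: N on sp³ C, no adjacent C=O → amine.
–C≡N: carbon triple-bonded to nitrogen → nitrile.
Amide appears at: CH2CONHCH2, CH(NHCOCH3), CH2CONHCH2 → 3.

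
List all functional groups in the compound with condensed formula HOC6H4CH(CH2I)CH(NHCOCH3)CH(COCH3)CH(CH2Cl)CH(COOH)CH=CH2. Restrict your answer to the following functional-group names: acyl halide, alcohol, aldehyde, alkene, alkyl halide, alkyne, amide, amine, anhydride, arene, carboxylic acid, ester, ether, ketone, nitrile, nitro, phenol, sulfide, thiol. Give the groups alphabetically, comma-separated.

alkene, alkyl halide, amide, arene, carboxylic acid, ketone, phenol

–OH attached directly to an aromatic ring → phenol (not alcohol); the ring itself is an arene.
pendant –CH2X: halogen on sp³ carbon → alkyl halide.
pendant –NHC(=O)CH3: N bonded to a carbonyl → amide (not amine).
pendant –COCH3: carbonyl C bonded to two carbons → ketone.
pendant –CH2X: halogen on sp³ carbon → alkyl halide.
pendant –COOH: carbonyl C bonded to C and –OH → carboxylic acid.
C=C double bond → alkene.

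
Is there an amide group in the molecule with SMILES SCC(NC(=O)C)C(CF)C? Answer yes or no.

Reading the structure from left to right:
  HSCH2: –SH on an sp³ carbon → thiol.
  CH(NHCOCH3): pendant –NHC(=O)CH3: N bonded to a carbonyl → amide (not amine).
  CH(CH2F): pendant –CH2X: halogen on sp³ carbon → alkyl halide.
The CH(NHCOCH3) segment supplies the amide: pendant –NHC(=O)CH3: N bonded to a carbonyl → amide (not amine).

yes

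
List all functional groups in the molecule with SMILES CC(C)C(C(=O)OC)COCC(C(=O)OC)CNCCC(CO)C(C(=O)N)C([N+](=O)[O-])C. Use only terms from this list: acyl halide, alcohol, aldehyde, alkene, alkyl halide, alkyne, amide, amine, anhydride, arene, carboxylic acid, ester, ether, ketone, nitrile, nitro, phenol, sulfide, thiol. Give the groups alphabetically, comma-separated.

Reading the structure from left to right:
  CH(COOCH3): pendant –COOCH3: carbonyl C bonded to C and –OCH3 → ester.
  CH2OCH2: C–O–C with sp³ carbons on both sides and no adjacent C=O → ether.
  CH(COOCH3): pendant –COOCH3: carbonyl C bonded to C and –OCH3 → ester.
  CH2NHCH2: C–N–C with sp³ carbons and no adjacent C=O → amine (secondary).
  CH(CH2OH): pendant –CH2OH on an sp³ backbone C → alcohol.
  CH(CONH2): pendant –CONH2: carbonyl C bonded to C and N → amide.
  CH(NO2): –NO2 on an sp³ carbon → nitro (the N=O is not a carbonyl).

alcohol, amide, amine, ester, ether, nitro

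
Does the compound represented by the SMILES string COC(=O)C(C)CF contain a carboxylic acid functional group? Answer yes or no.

no

CH3O–C(=O)–: carbonyl C bonded to C and to –OCH3 → ester (not ketone + ether).
halogen on an sp³ carbon → alkyl halide.
In CH3OOC, the acyl oxygen is bonded to carbon (–O–C), not to H, so this is an ester.
The groups actually present are: alkyl halide, ester.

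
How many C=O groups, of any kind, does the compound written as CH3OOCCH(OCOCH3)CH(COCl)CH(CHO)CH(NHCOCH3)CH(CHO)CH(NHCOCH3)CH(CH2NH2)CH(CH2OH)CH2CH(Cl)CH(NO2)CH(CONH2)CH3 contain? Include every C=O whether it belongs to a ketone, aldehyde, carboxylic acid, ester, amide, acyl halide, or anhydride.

8

CH3OOC: ester, 1 C=O (running total 1).
CH(OCOCH3): ester, 1 C=O (running total 2).
CH(COCl): acyl halide, 1 C=O (running total 3).
CH(CHO): aldehyde, 1 C=O (running total 4).
CH(NHCOCH3): amide, 1 C=O (running total 5).
CH(CHO): aldehyde, 1 C=O (running total 6).
CH(NHCOCH3): amide, 1 C=O (running total 7).
CH(CONH2): amide, 1 C=O (running total 8).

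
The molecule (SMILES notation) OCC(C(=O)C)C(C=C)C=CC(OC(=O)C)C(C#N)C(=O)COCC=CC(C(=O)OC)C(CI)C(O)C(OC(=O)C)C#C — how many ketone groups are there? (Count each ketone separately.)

Reading the structure from left to right:
  HOCH2: HO– on an sp³ carbon → alcohol.
  CH(COCH3): pendant –COCH3: carbonyl C bonded to two carbons → ketone.
  CH(CH=CH2): pendant –CH=CH2: C=C double bond → alkene.
  CH=CH: C=C double bond → alkene.
  CH(OCOCH3): pendant –OC(=O)CH3: an acyloxy group → ester.
  CH(CN): pendant –C≡N: nitrile.
  CO: –C(=O)– with carbon on both sides → ketone.
  CH2OCH2: C–O–C with sp³ carbons on both sides and no adjacent C=O → ether.
  CH=CH: C=C double bond → alkene.
  CH(COOCH3): pendant –COOCH3: carbonyl C bonded to C and –OCH3 → ester.
  CH(CH2I): pendant –CH2X: halogen on sp³ carbon → alkyl halide.
  CH(OH): –OH on an sp³ carbon → alcohol (secondary).
  CH(OCOCH3): pendant –OC(=O)CH3: an acyloxy group → ester.
  C≡CH: C≡C triple bond → alkyne.
Ketone appears at: CH(COCH3), CO → 2.

2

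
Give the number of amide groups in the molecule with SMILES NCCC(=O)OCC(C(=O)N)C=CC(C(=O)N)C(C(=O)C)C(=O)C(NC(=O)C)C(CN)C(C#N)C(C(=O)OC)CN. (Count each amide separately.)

3

Taking each segment in turn:
  H2NCH2: –NH2 on an sp³ carbon with no adjacent C=O → amine.
  CH2COOCH2: –C(=O)–O–C with C on the carbonyl side → ester.
  CH(CONH2): pendant –CONH2: carbonyl C bonded to C and N → amide.
  CH=CH: C=C double bond → alkene.
  CH(CONH2): pendant –CONH2: carbonyl C bonded to C and N → amide.
  CH(COCH3): pendant –COCH3: carbonyl C bonded to two carbons → ketone.
  CO: –C(=O)– with carbon on both sides → ketone.
  CH(NHCOCH3): pendant –NHC(=O)CH3: N bonded to a carbonyl → amide (not amine).
  CH(CH2NH2): pendant –CH2NH2: N on sp³ C, no adjacent C=O → amine.
  CH(CN): pendant –C≡N: nitrile.
  CH(COOCH3): pendant –COOCH3: carbonyl C bonded to C and –OCH3 → ester.
  CH2NH2: –NH2 on an sp³ carbon with no adjacent C=O → amine.
Amide appears at: CH(CONH2), CH(CONH2), CH(NHCOCH3) → 3.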